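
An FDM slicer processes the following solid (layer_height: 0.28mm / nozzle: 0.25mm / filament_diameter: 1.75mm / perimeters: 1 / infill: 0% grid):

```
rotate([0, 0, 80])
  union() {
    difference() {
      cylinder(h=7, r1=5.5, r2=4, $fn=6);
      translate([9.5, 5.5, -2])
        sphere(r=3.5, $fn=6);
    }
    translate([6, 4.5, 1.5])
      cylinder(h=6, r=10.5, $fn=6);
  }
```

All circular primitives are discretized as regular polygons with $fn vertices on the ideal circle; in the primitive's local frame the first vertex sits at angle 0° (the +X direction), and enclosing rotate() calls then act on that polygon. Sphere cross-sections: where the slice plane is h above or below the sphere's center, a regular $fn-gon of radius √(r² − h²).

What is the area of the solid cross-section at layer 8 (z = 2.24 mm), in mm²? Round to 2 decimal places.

304.20 mm²

At z = 2.24 mm: the cone: at t=0.320 of its height the radius interpolates to r₁+(r₂−r₁)t = 5.020, giving a regular 6-gon of that circumradius (area = (6/2)·5.020²·sin(360°/6) = 65.47 mm²); the sphere at (9.5, 5.5) is not intersected at this z (|z−center|=4.240 > r=3.5); After the difference (first − rest): none of the subtracted shapes is present at this height, so the cone is unchanged — area = 65.47 mm²; the r=10.5 cylinder at (6, 4.5) contributes a regular 6-gon of circumradius 10.5 (area = (6/2)·10.500²·sin(360°/6) = 286.44 mm²); Merging all regions: the regions partially overlap — summed areas 351.91 mm² minus the doubly-counted overlap 47.71 mm² gives 304.20 mm² — area = 304.20 mm²; (rotated 80° about Z; rotation is an isometry so areas/perimeters/island counts are preserved). Overall, the cross-section is a single solid region. Net area = 304.20 mm².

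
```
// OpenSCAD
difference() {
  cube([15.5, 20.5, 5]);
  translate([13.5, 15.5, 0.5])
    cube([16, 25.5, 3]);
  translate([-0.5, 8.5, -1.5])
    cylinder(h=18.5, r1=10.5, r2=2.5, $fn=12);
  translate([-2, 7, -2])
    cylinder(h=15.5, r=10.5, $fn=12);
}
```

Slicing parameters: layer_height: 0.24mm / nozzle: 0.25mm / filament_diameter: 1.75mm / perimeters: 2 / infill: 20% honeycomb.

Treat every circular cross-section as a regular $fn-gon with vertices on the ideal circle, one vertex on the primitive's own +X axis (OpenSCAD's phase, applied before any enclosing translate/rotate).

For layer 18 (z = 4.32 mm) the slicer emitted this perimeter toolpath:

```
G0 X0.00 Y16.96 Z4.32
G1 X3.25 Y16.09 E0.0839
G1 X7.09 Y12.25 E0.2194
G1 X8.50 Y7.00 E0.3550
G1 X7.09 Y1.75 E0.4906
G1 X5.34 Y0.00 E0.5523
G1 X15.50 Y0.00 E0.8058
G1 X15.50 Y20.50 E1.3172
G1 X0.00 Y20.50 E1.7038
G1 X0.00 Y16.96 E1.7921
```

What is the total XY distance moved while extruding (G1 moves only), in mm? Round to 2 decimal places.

71.84 mm

Sum the Euclidean lengths of each G1 segment: total = 71.84 mm.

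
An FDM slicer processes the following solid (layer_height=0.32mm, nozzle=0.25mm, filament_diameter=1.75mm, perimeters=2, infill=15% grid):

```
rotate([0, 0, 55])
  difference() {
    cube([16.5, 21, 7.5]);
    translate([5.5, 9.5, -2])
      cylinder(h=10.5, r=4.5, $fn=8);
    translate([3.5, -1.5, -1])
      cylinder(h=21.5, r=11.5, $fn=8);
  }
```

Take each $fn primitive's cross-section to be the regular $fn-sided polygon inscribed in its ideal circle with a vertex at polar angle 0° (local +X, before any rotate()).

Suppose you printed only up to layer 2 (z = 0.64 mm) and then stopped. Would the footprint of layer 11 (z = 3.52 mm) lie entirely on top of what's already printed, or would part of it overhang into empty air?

entirely on top

Compare the two slices. At z = 0.64: the 16.5×21 cube contributes its full rectangle (area 346.50 mm²); the r=4.5 cylinder at (5.5, 9.5) contributes a regular 8-gon of circumradius 4.5 (area = (8/2)·4.500²·sin(360°/8) = 57.28 mm²); the r=11.5 cylinder at (3.5, -1.5) contributes a regular 8-gon of circumradius 11.5 (area = (8/2)·11.500²·sin(360°/8) = 374.06 mm²); Subtracting the remaining from the first: starting from the 16.5×21 cube (346.50 mm²), the r=4.5 cylinder at (5.5, 9.5) lies wholly inside it (removes its full 57.28 mm² and its 27.55 mm outline becomes a hole wall); the r=11.5 cylinder at (3.5, -1.5) partially overlaps it — only the 85.20 mm² overlap (of its 374.06 mm²) is removed, clipping the outline — area = 204.02 mm²; (whole slice rotated 55° about Z — lengths, areas and connectivity unchanged). At z = 3.52: the cube is present — its section is the full 16.5×21 rectangle (area 346.50 mm²); the r=4.5 cylinder at (5.5, 9.5) contributes a regular 8-gon of circumradius 4.5 (area = (8/2)·4.500²·sin(360°/8) = 57.28 mm²); the cylinder at (3.5, -1.5): section is a regular 8-gon, circumradius r=11.5 (area = (8/2)·11.500²·sin(360°/8) = 374.06 mm²); Taking the first minus the rest: starting from the 16.5×21 cube (346.50 mm²), the r=4.5 cylinder at (5.5, 9.5) lies wholly inside it (removes its full 57.28 mm² and its 27.55 mm outline becomes a hole wall); the r=11.5 cylinder at (3.5, -1.5) partially overlaps it — only the 85.20 mm² overlap (of its 374.06 mm²) is removed, clipping the outline — area = 204.02 mm²; (rotated 55° about Z; rotation is an isometry so areas/perimeters/island counts are preserved). Checking containment: the cross-section at z = 3.52 is a subset of the cross-section at z = 0.64.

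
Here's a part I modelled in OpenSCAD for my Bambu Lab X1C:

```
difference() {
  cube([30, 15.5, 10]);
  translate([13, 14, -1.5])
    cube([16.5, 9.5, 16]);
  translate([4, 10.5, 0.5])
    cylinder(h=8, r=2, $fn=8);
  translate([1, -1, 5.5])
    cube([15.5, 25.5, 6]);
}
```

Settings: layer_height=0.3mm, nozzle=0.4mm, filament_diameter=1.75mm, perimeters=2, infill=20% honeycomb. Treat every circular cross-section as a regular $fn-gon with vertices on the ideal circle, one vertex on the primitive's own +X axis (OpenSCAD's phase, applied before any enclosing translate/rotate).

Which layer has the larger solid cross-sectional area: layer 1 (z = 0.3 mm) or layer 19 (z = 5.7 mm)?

layer 1 (z = 0.3 mm)

Layer 1 (z = 0.3): the cube is present — its section is the full 30×15.5 rectangle (area 465.00 mm²); the cube at (13, 14) is present — its section is the full 16.5×9.5 rectangle (area 156.75 mm²); the cylinder at (4, 10.5) is absent (z outside [0.5, 8.5]); the cube at (1, -1) does not reach this height (z outside [5.5, 11.5]); Subtracting the remaining from the first: starting from the 30×15.5 cube (465.00 mm²), the 16.5×9.5 cube at (13, 14) partially overlaps it — only the 24.75 mm² overlap (of its 156.75 mm²) is removed, clipping the outline — area = 440.25 mm². So its area = 440.25 mm². Layer 19 (z = 5.7): the cube is present — its section is the full 30×15.5 rectangle (area 465.00 mm²); the 16.5×9.5 cube at (13, 14) contributes its full rectangle (area 156.75 mm²); the cylinder at (4, 10.5): section is a regular 8-gon, circumradius r=2 (area = (8/2)·2.000²·sin(360°/8) = 11.31 mm²); the cube at (1, -1) (footprint 15.5×25.5) is included at this height (area 395.25 mm²); After the difference (first − rest): starting from the 30×15.5 cube (465.00 mm²), the 16.5×9.5 cube at (13, 14) partially overlaps it — only the 24.75 mm² overlap (of its 156.75 mm²) is removed, clipping the outline; the r=2 cylinder at (4, 10.5) lies wholly inside it (removes its full 11.31 mm² and its 12.25 mm outline becomes a hole wall); the 15.5×25.5 cube at (1, -1) partially overlaps it — only the 223.69 mm² overlap (of its 395.25 mm²) is removed, clipping the outline — area = 205.25 mm². So its area = 205.25 mm². Layer 1 is larger (440.25 vs 205.25 mm²).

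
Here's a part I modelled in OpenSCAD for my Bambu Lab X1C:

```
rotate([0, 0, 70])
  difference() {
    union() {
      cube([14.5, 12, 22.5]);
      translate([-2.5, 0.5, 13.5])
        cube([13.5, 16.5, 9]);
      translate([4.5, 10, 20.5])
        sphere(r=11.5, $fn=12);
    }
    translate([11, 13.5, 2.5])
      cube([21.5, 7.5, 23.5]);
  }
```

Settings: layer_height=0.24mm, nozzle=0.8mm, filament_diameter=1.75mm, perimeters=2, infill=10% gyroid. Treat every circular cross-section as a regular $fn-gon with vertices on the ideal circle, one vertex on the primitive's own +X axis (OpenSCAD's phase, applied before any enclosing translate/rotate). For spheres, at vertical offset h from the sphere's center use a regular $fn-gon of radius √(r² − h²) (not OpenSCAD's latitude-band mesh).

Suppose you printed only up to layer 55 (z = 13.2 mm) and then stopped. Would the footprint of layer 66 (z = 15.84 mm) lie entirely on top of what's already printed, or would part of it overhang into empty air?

Compare the two slices. At z = 13.2: the cube is present — its section is the full 14.5×12 rectangle (area 174.00 mm²); the cube at (-2.5, 0.5) is not intersected at this z (z outside [13.5, 22.5]); the r=11.5 sphere at (4.5, 10) slices to a regular 12-gon of circumradius 8.886 (√(r²−h²) with h=7.3 from center) (area = (12/2)·8.886²·sin(360°/12) = 236.88 mm²); Taking the union: the regions partially overlap — summed areas 410.88 mm² minus the doubly-counted overlap 122.73 mm² gives 288.15 mm² — area = 288.15 mm²; the cube at (11, 13.5) is present — its section is the full 21.5×7.5 rectangle (area 161.25 mm²); Taking the first minus the rest: starting from the result so far (288.15 mm²), the 21.5×7.5 cube at (11, 13.5) partially overlaps it — only the 1.96 mm² overlap (of its 161.25 mm²) is removed, clipping the outline — area = 286.19 mm²; (whole slice rotated 70° about Z — lengths, areas and connectivity unchanged). At z = 15.84: the cube is present — its section is the full 14.5×12 rectangle (area 174.00 mm²); the cube at (-2.5, 0.5) is present — its section is the full 13.5×16.5 rectangle (area 222.75 mm²); the sphere at (4.5, 10): section is a regular 12-gon, circumradius = √(r²−h²) = √(11.5²−4.66²) = 10.514 (area = (12/2)·10.514²·sin(360°/12) = 331.60 mm²); Taking the union: the regions partially overlap — summed areas 728.35 mm² minus the doubly-counted overlap 375.34 mm² gives 353.01 mm² — area = 353.01 mm²; the cube at (11, 13.5) (footprint 21.5×7.5) is included at this height (area 161.25 mm²); Subtracting the remaining from the first: starting from that combined region (353.01 mm²), the 21.5×7.5 cube at (11, 13.5) partially overlaps it — only the 8.38 mm² overlap (of its 161.25 mm²) is removed, clipping the outline — area = 344.63 mm²; (rotated 70° about Z; rotation is an isometry so areas/perimeters/island counts are preserved). Checking containment: at z = 15.84 the cross-section extends beyond the z = 13.2 cross-section by about 58.44 mm².

part overhangs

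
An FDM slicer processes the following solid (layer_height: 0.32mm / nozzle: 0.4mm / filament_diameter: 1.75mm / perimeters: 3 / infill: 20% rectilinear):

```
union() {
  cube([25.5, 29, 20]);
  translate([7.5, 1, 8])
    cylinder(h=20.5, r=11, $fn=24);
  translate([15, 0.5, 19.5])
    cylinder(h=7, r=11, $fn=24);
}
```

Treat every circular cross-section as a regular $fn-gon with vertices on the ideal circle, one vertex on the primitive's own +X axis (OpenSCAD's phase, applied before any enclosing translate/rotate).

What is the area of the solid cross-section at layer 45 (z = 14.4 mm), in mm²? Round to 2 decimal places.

927.89 mm²

At z = 14.4 mm: the 25.5×29 cube contributes its full rectangle (area 739.50 mm²); the cylinder at (7.5, 1): section is a regular 24-gon, circumradius r=11 (area = (24/2)·11.000²·sin(360°/24) = 375.81 mm²); the cylinder at (15, 0.5) is absent (z outside [19.5, 26.5]); Merging all regions: the regions partially overlap — summed areas 1115.31 mm² minus the doubly-counted overlap 187.42 mm² gives 927.89 mm² — area = 927.89 mm². Overall, the cross-section is a single solid region. Net area = 927.89 mm².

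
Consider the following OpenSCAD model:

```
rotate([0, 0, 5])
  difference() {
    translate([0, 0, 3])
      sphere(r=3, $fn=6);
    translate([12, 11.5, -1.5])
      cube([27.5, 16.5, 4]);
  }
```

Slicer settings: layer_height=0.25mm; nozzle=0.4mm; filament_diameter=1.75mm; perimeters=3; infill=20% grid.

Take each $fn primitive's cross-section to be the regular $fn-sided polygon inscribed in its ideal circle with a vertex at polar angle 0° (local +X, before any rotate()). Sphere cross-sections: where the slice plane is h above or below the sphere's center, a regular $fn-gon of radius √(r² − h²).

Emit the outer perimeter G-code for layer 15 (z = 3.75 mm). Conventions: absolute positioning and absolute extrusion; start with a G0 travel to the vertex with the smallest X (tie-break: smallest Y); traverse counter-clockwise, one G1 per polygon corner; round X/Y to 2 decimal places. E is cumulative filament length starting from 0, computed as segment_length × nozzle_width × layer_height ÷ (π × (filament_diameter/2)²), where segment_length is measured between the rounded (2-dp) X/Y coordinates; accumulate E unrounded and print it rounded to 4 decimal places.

G0 X-2.89 Y-0.25 Z3.75
G1 X-1.23 Y-2.63 E0.1206
G1 X1.67 Y-2.38 E0.2417
G1 X2.89 Y0.25 E0.3622
G1 X1.23 Y2.63 E0.4828
G1 X-1.67 Y2.38 E0.6038
G1 X-2.89 Y-0.25 E0.7244

At z = 3.75 mm: the sphere: section is a regular 6-gon, circumradius = √(r²−h²) = √(3²−0.75²) = 2.905; the cube at (12, 11.5) is absent (z outside [-1.5, 2.5]); Subtracting the remaining from the first: none of the subtracted shapes is present at this height, so the r=3 sphere is unchanged — 1 connected region; (rotated 5° about Z; rotation is an isometry so areas/perimeters/island counts are preserved). The outline is a single polygon with 6 vertices. Extrusion per mm of travel: 0.4 × 0.25 / (π × 0.875²) = 0.041575. Accumulating E over each segment gives final E = 0.7244.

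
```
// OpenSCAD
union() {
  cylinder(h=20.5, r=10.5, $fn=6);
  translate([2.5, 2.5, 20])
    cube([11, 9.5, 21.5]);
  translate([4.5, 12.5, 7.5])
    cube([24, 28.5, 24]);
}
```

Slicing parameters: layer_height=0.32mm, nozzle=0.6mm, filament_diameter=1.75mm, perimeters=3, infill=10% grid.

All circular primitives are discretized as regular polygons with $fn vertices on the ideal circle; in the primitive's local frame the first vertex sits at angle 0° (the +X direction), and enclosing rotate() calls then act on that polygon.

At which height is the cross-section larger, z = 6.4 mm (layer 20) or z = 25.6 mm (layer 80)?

Layer 20 (z = 6.4): the cylinder: section is a regular 6-gon, circumradius r=10.5 (area = (6/2)·10.500²·sin(360°/6) = 286.44 mm²); the cube at (2.5, 2.5) does not reach this height (z outside [20, 41.5]); the cube at (4.5, 12.5) is not intersected at this z (z outside [7.5, 31.5]); Merging all regions: only the r=10.5 cylinder is present, so the union is just that shape — area = 286.44 mm². So its area = 286.44 mm². Layer 80 (z = 25.6): the cylinder does not reach this height (z outside [0, 20.5]); the cube at (2.5, 2.5) (footprint 11×9.5) is included at this height (area 104.50 mm²); the cube at (4.5, 12.5) is present — its section is the full 24×28.5 rectangle (area 684.00 mm²); Merging all regions: the 2 present regions are separate (no shared area or edge), so areas and boundary lengths simply add and each stays a separate island — area = 788.50 mm². So its area = 788.50 mm². Layer 80 is larger (788.50 vs 286.44 mm²).

layer 80 (z = 25.6 mm)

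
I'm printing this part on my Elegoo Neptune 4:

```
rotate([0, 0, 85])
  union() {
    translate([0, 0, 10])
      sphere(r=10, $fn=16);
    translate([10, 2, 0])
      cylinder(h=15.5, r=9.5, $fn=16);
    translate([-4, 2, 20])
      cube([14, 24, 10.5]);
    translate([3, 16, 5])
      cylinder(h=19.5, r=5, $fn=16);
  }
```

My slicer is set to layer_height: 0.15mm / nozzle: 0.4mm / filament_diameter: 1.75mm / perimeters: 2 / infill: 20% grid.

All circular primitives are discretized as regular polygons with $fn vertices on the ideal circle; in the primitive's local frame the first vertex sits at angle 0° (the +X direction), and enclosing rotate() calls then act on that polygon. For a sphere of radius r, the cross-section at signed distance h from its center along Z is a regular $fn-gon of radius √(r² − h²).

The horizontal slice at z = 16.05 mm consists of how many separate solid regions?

2

At z = 16.05 mm: the r=10 sphere contributes a regular 16-gon of circumradius √(10²−6.05²) = 7.962; the cylinder at (10, 2) is absent (z outside [0, 15.5]); the cube at (-4, 2) does not reach this height (z outside [20, 30.5]); the cylinder at (3, 16): section is a regular 16-gon, circumradius r=5; Taking the union: the 2 present regions are separate (no shared area or edge), so areas and boundary lengths simply add and each stays a separate island — 2 connected regions; (whole slice rotated 85° about Z — lengths, areas and connectivity unchanged). The result has 2 disconnected regions.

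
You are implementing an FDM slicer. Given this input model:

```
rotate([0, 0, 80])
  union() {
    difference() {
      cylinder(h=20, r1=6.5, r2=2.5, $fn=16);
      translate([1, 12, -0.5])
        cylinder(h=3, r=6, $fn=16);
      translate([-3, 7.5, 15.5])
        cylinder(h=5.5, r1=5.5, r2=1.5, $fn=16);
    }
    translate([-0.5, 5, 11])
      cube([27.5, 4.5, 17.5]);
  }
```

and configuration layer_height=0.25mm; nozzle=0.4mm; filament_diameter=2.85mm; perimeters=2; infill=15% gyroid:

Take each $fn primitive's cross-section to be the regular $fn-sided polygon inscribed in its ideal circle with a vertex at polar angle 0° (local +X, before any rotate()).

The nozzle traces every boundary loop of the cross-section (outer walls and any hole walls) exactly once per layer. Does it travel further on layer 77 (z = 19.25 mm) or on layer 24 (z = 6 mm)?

layer 77 (z = 19.25 mm)

Layer 77 (z = 19.25): the cone (r1=6.5→r2=2.5) has section circumradius 2.650 here — a regular 16-gon (perimeter = 2·16·2.650·sin(180°/16) = 16.54 mm); the cylinder at (1, 12) does not reach this height (z outside [-0.5, 2.5]); the cone at (-3, 7.5) (r1=5.5→r2=1.5) has section circumradius 2.773 here — a regular 16-gon (perimeter = 2·16·2.773·sin(180°/16) = 17.31 mm); Subtracting the remaining from the first: starting from the cone, the cone at (-3, 7.5) misses the remaining region (no effect) — boundary = 16.54 mm; the cube at (-0.5, 5) (footprint 27.5×4.5) is included at this height (perimeter 64.00 mm); Merging all regions: the 2 present regions are separate (no shared area or edge), so areas and boundary lengths simply add and each stays a separate island — boundary = 80.54 mm; (rotated 80° about Z; rotation is an isometry so areas/perimeters/island counts are preserved). So its perimeter = 80.54 mm. Layer 24 (z = 6): the cone: at t=0.300 of its height the radius interpolates to r₁+(r₂−r₁)t = 5.300, giving a regular 16-gon of that circumradius (perimeter = 2·16·5.300·sin(180°/16) = 33.09 mm); the cylinder at (1, 12) does not reach this height (z outside [-0.5, 2.5]); the cone at (-3, 7.5) does not reach this height (z outside [15.5, 21]); Subtracting the remaining from the first: none of the subtracted shapes is present at this height, so the cone is unchanged — boundary = 33.09 mm; the cube at (-0.5, 5) does not reach this height (z outside [11, 28.5]); Combining (union): only that combined region is present, so the union is just that shape — boundary = 33.09 mm; (whole slice rotated 80° about Z — lengths, areas and connectivity unchanged). So its perimeter = 33.09 mm. Layer 77 is larger (80.54 vs 33.09 mm).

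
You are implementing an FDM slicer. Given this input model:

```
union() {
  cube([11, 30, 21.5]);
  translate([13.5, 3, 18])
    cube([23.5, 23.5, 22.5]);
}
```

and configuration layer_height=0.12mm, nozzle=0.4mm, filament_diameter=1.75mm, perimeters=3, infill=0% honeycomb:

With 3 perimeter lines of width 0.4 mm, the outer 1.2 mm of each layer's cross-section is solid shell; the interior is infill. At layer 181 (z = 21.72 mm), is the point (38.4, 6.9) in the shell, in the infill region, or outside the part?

outside

At z = 21.72 mm: the cube does not reach this height (z outside [0, 21.5]); the cube at (13.5, 3) is present — its section is the full 23.5×23.5 rectangle; Merging all regions: only the 23.5×23.5 cube at (13.5, 3) is present, so the union is just that shape — 1 connected region. Overall, the cross-section is a single solid region. The nearest boundary edge runs (37.00, 3.00)→(37.00, 26.50); distance from the point to it = 1.40 mm. The point is not inside any of the regions above, so it lies outside the cross-section (1.40 mm from the nearest boundary).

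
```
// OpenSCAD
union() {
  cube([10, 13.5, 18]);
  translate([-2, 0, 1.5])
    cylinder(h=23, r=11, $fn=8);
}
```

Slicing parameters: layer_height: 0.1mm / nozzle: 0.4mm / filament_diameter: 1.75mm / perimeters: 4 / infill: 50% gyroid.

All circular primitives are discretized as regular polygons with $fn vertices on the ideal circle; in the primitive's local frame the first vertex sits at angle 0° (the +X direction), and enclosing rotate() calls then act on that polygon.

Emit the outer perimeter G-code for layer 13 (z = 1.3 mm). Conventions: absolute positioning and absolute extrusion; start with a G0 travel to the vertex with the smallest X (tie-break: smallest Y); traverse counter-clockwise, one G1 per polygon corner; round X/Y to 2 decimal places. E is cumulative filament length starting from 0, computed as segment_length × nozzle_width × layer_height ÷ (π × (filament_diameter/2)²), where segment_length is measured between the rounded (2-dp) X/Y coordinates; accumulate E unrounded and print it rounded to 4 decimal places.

At z = 1.3 mm: the 10×13.5 cube contributes its full rectangle; the cylinder at (-2, 0) is absent (z outside [1.5, 24.5]); Combining (union): only the 10×13.5 cube is present, so the union is just that shape — 1 connected region. The outline is a single polygon with 4 vertices. Extrusion per mm of travel: 0.4 × 0.1 / (π × 0.875²) = 0.016630. Accumulating E over each segment gives final E = 0.7816.

G0 X0.00 Y0.00 Z1.30
G1 X10.00 Y0.00 E0.1663
G1 X10.00 Y13.50 E0.3908
G1 X0.00 Y13.50 E0.5571
G1 X0.00 Y0.00 E0.7816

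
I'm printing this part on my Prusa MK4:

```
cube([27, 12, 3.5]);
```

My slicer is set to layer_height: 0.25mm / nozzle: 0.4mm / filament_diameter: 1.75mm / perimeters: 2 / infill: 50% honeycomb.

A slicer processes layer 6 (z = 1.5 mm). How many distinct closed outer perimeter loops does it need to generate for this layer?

1

At z = 1.5 mm: the cube (footprint 27×12) is included at this height. The result has 1 disconnected region.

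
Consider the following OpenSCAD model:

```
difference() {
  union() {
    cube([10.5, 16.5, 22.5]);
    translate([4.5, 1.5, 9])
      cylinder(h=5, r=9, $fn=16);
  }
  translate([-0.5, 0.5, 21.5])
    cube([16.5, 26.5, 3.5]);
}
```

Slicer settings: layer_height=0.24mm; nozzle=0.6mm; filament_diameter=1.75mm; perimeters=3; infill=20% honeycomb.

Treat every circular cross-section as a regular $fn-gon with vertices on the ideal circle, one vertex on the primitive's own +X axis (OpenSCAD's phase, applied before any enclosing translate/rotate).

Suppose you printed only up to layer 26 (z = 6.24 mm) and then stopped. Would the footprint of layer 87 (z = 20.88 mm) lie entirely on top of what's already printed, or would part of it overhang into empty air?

Compare the two slices. At z = 6.24: the cube (footprint 10.5×16.5) is included at this height (area 173.25 mm²); the cylinder at (4.5, 1.5) does not reach this height (z outside [9, 14]); Combining (union): only the 10.5×16.5 cube is present, so the union is just that shape — area = 173.25 mm²; the cube at (-0.5, 0.5) does not reach this height (z outside [21.5, 25]); Subtracting the remaining from the first: none of the subtracted shapes is present at this height, so the result so far is unchanged — area = 173.25 mm². At z = 20.88: the 10.5×16.5 cube contributes its full rectangle (area 173.25 mm²); the cylinder at (4.5, 1.5) is absent (z outside [9, 14]); Merging all regions: only the 10.5×16.5 cube is present, so the union is just that shape — area = 173.25 mm²; the cube at (-0.5, 0.5) is not intersected at this z (z outside [21.5, 25]); After the difference (first − rest): none of the subtracted shapes is present at this height, so that combined region is unchanged — area = 173.25 mm². Checking containment: the cross-section at z = 20.88 is a subset of the cross-section at z = 6.24.

entirely on top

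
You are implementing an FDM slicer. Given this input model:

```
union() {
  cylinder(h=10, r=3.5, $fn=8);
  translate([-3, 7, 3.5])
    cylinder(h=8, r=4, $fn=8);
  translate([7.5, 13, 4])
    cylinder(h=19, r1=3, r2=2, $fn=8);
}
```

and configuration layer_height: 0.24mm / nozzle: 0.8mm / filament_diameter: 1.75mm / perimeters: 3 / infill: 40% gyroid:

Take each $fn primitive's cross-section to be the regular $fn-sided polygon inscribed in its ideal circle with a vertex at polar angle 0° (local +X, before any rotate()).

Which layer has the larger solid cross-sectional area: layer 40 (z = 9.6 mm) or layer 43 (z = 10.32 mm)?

Layer 40 (z = 9.6): the r=3.5 cylinder gives a regular 8-gon of circumradius 3.5 (constant along its height) (area = (8/2)·3.500²·sin(360°/8) = 34.65 mm²); the r=4 cylinder at (-3, 7) contributes a regular 8-gon of circumradius 4 (area = (8/2)·4.000²·sin(360°/8) = 45.25 mm²); the cone at (7.5, 13) contributes a regular 8-gon of circumradius 2.705 (interpolated between r1=3 and r2=2 at t=0.295) (area = (8/2)·2.705²·sin(360°/8) = 20.70 mm²); Merging all regions: the 3 present regions are separate (no shared area or edge), so areas and boundary lengths simply add and each stays a separate island — area = 100.60 mm². So its area = 100.60 mm². Layer 43 (z = 10.32): the cylinder is absent (z outside [0, 10]); the r=4 cylinder at (-3, 7) contributes a regular 8-gon of circumradius 4 (area = (8/2)·4.000²·sin(360°/8) = 45.25 mm²); the cone at (7.5, 13) (r1=3→r2=2) has section circumradius 2.667 here — a regular 8-gon (area = (8/2)·2.667²·sin(360°/8) = 20.12 mm²); Merging all regions: the 2 present regions are separate (no shared area or edge), so areas and boundary lengths simply add and each stays a separate island — area = 65.38 mm². So its area = 65.38 mm². Layer 40 is larger (100.60 vs 65.38 mm²).

layer 40 (z = 9.6 mm)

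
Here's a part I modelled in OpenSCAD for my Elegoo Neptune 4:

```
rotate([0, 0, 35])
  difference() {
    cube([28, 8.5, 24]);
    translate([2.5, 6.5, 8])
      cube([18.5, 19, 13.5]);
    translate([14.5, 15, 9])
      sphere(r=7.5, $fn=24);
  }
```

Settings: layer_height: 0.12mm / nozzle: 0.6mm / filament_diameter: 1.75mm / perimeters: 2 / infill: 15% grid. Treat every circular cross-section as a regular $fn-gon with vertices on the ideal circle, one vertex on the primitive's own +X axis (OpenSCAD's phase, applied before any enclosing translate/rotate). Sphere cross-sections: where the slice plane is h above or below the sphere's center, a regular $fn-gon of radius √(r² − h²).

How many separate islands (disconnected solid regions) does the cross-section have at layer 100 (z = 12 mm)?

1

At z = 12 mm: the cube (footprint 28×8.5) is included at this height; the 18.5×19 cube at (2.5, 6.5) contributes its full rectangle; the r=7.5 sphere at (14.5, 15) slices to a regular 24-gon of circumradius 6.874 (√(r²−h²) with h=3 from center); After the difference (first − rest): starting from the 28×8.5 cube, the 18.5×19 cube at (2.5, 6.5) partially overlaps it — only the 37.00 mm² overlap (of its 351.50 mm²) is removed, clipping the outline; the r=7.5 sphere at (14.5, 15) misses the remaining region (no effect) — 1 connected region; (whole slice rotated 35° about Z — lengths, areas and connectivity unchanged). Overall, the cross-section is a single solid region. Island count = 1.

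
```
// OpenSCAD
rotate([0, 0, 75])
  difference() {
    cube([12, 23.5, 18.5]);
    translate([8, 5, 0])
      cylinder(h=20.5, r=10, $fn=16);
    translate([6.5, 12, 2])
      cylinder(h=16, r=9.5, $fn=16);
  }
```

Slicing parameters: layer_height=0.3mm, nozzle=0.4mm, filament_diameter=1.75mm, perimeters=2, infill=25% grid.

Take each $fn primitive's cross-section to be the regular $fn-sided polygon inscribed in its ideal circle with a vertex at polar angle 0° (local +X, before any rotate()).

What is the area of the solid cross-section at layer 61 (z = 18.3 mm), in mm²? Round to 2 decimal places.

114.41 mm²

At z = 18.3 mm: the cube (footprint 12×23.5) is included at this height (area 282.00 mm²); the cylinder at (8, 5): section is a regular 16-gon, circumradius r=10 (area = (16/2)·10.000²·sin(360°/16) = 306.15 mm²); the cylinder at (6.5, 12) does not reach this height (z outside [2, 18]); After the difference (first − rest): starting from the 12×23.5 cube (282.00 mm²), the r=10 cylinder at (8, 5) partially overlaps it — only the 167.59 mm² overlap (of its 306.15 mm²) is removed, clipping the outline — area = 114.41 mm²; (rotated 75° about Z; rotation is an isometry so areas/perimeters/island counts are preserved). Overall, the cross-section is a single solid region. Net area = 114.41 mm².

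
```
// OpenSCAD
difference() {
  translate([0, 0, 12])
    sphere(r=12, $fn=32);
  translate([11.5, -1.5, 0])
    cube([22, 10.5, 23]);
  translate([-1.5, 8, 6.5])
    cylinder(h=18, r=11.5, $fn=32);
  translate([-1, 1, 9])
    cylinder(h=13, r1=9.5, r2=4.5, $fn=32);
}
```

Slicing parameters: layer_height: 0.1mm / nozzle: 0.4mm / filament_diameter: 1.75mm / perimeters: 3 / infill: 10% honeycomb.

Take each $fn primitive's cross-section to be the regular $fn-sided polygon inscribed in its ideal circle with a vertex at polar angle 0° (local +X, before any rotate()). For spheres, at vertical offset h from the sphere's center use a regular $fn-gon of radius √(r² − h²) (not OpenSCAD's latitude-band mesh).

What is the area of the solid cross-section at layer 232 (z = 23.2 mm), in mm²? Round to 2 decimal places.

4.36 mm²

At z = 23.2 mm: the r=12 sphere slices to a regular 32-gon of circumradius 4.308 (√(r²−h²) with h=11.2 from center) (area = (32/2)·4.308²·sin(360°/32) = 57.93 mm²); the cube at (11.5, -1.5) does not reach this height (z outside [0, 23]); the cylinder at (-1.5, 8): section is a regular 32-gon, circumradius r=11.5 (area = (32/2)·11.500²·sin(360°/32) = 412.81 mm²); the cone at (-1, 1) does not reach this height (z outside [9, 22]); Taking the first minus the rest: starting from the r=12 sphere (57.93 mm²), the r=11.5 cylinder at (-1.5, 8) partially overlaps it — only the 53.57 mm² overlap (of its 412.81 mm²) is removed, clipping the outline — area = 4.36 mm². Overall, the cross-section is a single solid region. Net area = 4.36 mm².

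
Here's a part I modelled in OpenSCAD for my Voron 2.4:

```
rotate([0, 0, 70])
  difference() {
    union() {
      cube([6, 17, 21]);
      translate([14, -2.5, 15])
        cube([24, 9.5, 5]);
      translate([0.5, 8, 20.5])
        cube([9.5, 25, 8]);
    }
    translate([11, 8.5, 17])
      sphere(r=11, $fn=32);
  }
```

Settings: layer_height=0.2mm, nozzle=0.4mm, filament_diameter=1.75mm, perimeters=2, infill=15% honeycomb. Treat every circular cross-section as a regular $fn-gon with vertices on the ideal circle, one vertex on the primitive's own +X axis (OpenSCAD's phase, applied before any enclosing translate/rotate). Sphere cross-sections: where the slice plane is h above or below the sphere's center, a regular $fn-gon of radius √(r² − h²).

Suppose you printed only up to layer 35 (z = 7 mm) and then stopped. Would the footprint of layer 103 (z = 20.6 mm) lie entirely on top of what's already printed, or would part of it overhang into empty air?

part overhangs

Compare the two slices. At z = 7: the cube is present — its section is the full 6×17 rectangle (area 102.00 mm²); the cube at (14, -2.5) is not intersected at this z (z outside [15, 20]); the cube at (0.5, 8) does not reach this height (z outside [20.5, 28.5]); Merging all regions: only the 6×17 cube is present, so the union is just that shape — area = 102.00 mm²; the r=11 sphere at (11, 8.5) contributes a regular 32-gon of circumradius √(11²−10²) = 4.583 (area = (32/2)·4.583²·sin(360°/32) = 65.55 mm²); Taking the first minus the rest: starting from that combined region (102.00 mm²), the r=11 sphere at (11, 8.5) misses the remaining region (no effect) — area = 102.00 mm²; (whole slice rotated 70° about Z — lengths, areas and connectivity unchanged). At z = 20.6: the cube (footprint 6×17) is included at this height (area 102.00 mm²); the cube at (14, -2.5) is not intersected at this z (z outside [15, 20]); the cube at (0.5, 8) (footprint 9.5×25) is included at this height (area 237.50 mm²); Combining (union): the regions partially overlap — summed areas 339.50 mm² minus the doubly-counted overlap 49.50 mm² gives 290.00 mm² — area = 290.00 mm²; the sphere at (11, 8.5): section is a regular 32-gon, circumradius = √(r²−h²) = √(11²−3.6²) = 10.394 (area = (32/2)·10.394²·sin(360°/32) = 337.24 mm²); Taking the first minus the rest: starting from that combined region (290.00 mm²), the r=11 sphere at (11, 8.5) partially overlaps it — only the 110.28 mm² overlap (of its 337.24 mm²) is removed, clipping the outline — area = 179.72 mm²; (whole slice rotated 70° about Z — lengths, areas and connectivity unchanged). Checking containment: at z = 20.6 the cross-section extends beyond the z = 7 cross-section by about 146.35 mm².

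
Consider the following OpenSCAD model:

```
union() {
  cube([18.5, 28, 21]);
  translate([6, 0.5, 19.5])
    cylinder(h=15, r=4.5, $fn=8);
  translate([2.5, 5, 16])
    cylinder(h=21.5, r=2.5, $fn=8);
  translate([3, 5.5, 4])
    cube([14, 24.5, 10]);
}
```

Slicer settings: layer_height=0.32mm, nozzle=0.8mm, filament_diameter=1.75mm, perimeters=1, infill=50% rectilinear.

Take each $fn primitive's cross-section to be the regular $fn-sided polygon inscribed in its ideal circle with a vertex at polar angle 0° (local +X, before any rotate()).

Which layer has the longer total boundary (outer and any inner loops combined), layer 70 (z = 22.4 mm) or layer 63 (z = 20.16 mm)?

layer 63 (z = 20.16 mm)

Layer 70 (z = 22.4): the cube is not intersected at this z (z outside [0, 21]); the r=4.5 cylinder at (6, 0.5) contributes a regular 8-gon of circumradius 4.5 (perimeter = 2·8·4.500·sin(180°/8) = 27.55 mm); the r=2.5 cylinder at (2.5, 5) contributes a regular 8-gon of circumradius 2.5 (perimeter = 2·8·2.500·sin(180°/8) = 15.31 mm); the cube at (3, 5.5) is not intersected at this z (z outside [4, 14]); Combining (union): the regions partially overlap (shared area 2.06 mm²), so the edge portions inside another operand are dropped and the merged outline is re-measured after clipping — boundary = 36.07 mm. So its perimeter = 36.07 mm. Layer 63 (z = 20.16): the cube (footprint 18.5×28) is included at this height (perimeter 93.00 mm); the r=4.5 cylinder at (6, 0.5) contributes a regular 8-gon of circumradius 4.5 (perimeter = 2·8·4.500·sin(180°/8) = 27.55 mm); the r=2.5 cylinder at (2.5, 5) gives a regular 8-gon of circumradius 2.5 (constant along its height) (perimeter = 2·8·2.500·sin(180°/8) = 15.31 mm); the cube at (3, 5.5) is absent (z outside [4, 14]); Taking the union: the regions partially overlap (shared area 50.71 mm²), so the edge portions inside another operand are dropped and the merged outline is re-measured after clipping — boundary = 97.11 mm. So its perimeter = 97.11 mm. Layer 63 is larger (97.11 vs 36.07 mm).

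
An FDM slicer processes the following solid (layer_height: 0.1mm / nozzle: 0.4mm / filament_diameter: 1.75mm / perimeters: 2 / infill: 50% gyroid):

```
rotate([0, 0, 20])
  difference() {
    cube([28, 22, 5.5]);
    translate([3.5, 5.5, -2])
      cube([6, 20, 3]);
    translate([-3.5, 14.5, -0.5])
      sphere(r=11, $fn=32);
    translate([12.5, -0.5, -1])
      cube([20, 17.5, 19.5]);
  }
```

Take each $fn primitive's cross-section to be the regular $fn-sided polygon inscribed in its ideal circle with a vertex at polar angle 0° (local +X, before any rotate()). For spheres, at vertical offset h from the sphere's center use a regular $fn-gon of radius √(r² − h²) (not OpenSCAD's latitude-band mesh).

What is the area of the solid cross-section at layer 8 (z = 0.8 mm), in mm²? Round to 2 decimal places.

At z = 0.8 mm: the cube (footprint 28×22) is included at this height (area 616.00 mm²); the cube at (3.5, 5.5) is present — its section is the full 6×20 rectangle (area 120.00 mm²); the r=11 sphere at (-3.5, 14.5) slices to a regular 32-gon of circumradius 10.923 (√(r²−h²) with h=1.3 from center) (area = (32/2)·10.923²·sin(360°/32) = 372.42 mm²); the 20×17.5 cube at (12.5, -0.5) contributes its full rectangle (area 350.00 mm²); Taking the first minus the rest: starting from the 28×22 cube (616.00 mm²), the 6×20 cube at (3.5, 5.5) partially overlaps it — only the 99.00 mm² overlap (of its 120.00 mm²) is removed, clipping the outline; the r=11 sphere at (-3.5, 14.5) partially overlaps it — only the 59.39 mm² overlap (of its 372.42 mm²) is removed, clipping the outline; the 20×17.5 cube at (12.5, -0.5) partially overlaps it — only the 263.50 mm² overlap (of its 350.00 mm²) is removed, clipping the outline — area = 194.11 mm²; (rotated 20° about Z; rotation is an isometry so areas/perimeters/island counts are preserved). Overall, the cross-section is a single solid region. Net area = 194.11 mm².

194.11 mm²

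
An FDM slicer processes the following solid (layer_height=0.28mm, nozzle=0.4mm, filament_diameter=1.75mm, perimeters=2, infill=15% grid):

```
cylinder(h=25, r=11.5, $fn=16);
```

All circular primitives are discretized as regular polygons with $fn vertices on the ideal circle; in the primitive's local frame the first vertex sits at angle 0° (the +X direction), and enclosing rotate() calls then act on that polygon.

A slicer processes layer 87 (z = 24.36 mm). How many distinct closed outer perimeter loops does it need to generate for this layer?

1

At z = 24.36 mm: the cylinder: section is a regular 16-gon, circumradius r=11.5. The result has 1 disconnected region.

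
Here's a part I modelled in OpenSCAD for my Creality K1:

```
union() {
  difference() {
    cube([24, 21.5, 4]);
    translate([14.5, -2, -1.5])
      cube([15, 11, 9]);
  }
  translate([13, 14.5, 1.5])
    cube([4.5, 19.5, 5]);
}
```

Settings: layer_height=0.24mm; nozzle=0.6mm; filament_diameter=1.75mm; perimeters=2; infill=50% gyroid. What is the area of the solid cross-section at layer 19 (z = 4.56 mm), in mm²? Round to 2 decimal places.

87.75 mm²

At z = 4.56 mm: the cube is absent (z outside [0, 4]); the cube at (14.5, -2) (footprint 15×11) is included at this height (area 165.00 mm²); After the difference (first − rest): the first operand is absent here, so nothing remains; the cube at (13, 14.5) (footprint 4.5×19.5) is included at this height (area 87.75 mm²); Combining (union): only the 4.5×19.5 cube at (13, 14.5) is present, so the union is just that shape — area = 87.75 mm². Overall, the cross-section is a single solid region. Net area = 87.75 mm².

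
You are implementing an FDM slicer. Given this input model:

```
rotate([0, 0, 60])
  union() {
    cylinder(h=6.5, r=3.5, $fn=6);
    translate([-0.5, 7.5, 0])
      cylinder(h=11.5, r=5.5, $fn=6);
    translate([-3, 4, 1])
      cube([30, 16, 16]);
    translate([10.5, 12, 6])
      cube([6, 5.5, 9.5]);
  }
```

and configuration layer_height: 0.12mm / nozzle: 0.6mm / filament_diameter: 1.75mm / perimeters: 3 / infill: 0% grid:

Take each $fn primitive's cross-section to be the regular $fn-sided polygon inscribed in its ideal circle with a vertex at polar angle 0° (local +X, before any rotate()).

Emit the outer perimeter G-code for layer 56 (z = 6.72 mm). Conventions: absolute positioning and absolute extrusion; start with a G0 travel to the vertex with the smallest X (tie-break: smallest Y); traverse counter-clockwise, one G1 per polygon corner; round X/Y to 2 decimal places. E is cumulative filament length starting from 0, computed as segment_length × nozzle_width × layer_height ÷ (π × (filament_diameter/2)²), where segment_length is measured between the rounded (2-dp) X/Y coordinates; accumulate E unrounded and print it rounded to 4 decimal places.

G0 X-18.82 Y7.40 Z6.72
G1 X-12.12 Y3.53 E0.2316
G1 X-12.25 Y3.32 E0.2390
G1 X-9.50 Y-1.45 E0.4038
G1 X-4.00 Y-1.45 E0.5685
G1 X-1.25 Y3.32 E0.7333
G1 X-1.97 Y4.58 E0.7767
G1 X10.04 Y25.38 E1.4957
G1 X-3.82 Y33.38 E1.9747
G1 X-18.82 Y7.40 E2.8727

At z = 6.72 mm: the cylinder is not intersected at this z (z outside [0, 6.5]); the cylinder at (-0.5, 7.5): section is a regular 6-gon, circumradius r=5.5; the 30×16 cube at (-3, 4) contributes its full rectangle; the 6×5.5 cube at (10.5, 12) contributes its full rectangle; Merging all regions: the regions partially overlap (shared area 89.02 mm²), so overlapping operands fuse into one piece — 1 connected region; (rotated 60° about Z; rotation is an isometry so areas/perimeters/island counts are preserved). The outline is a single polygon with 9 vertices. Extrusion per mm of travel: 0.6 × 0.12 / (π × 0.875²) = 0.029934. Accumulating E over each segment gives final E = 2.8727.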